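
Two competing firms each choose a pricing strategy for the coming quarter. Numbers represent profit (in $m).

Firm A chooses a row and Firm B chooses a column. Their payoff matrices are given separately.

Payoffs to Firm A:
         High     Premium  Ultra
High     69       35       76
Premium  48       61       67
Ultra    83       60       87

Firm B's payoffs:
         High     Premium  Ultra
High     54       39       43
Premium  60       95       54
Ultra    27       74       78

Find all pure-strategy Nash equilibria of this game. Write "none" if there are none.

Pure-strategy Nash equilibria: (Premium, Premium); (Ultra, Ultra)

(High, High): Firm A can switch to Ultra (69 → 83). Not NE.
(High, Premium): Firm A can switch to Premium (35 → 61). Not NE.
(High, Ultra): Firm A can switch to Ultra (76 → 87). Not NE.
(Premium, High): Firm A can switch to High (48 → 69). Not NE.
(Premium, Premium): Firm A gets 61, best alternative 60; Firm B gets 95, best alternative 60. No profitable deviation — NE.
(Premium, Ultra): Firm A can switch to High (67 → 76). Not NE.
(Ultra, High): Firm B can switch to Premium (27 → 74). Not NE.
(Ultra, Premium): Firm A can switch to Premium (60 → 61). Not NE.
(Ultra, Ultra): Firm A gets 87, best alternative 76; Firm B gets 78, best alternative 74. No profitable deviation — NE.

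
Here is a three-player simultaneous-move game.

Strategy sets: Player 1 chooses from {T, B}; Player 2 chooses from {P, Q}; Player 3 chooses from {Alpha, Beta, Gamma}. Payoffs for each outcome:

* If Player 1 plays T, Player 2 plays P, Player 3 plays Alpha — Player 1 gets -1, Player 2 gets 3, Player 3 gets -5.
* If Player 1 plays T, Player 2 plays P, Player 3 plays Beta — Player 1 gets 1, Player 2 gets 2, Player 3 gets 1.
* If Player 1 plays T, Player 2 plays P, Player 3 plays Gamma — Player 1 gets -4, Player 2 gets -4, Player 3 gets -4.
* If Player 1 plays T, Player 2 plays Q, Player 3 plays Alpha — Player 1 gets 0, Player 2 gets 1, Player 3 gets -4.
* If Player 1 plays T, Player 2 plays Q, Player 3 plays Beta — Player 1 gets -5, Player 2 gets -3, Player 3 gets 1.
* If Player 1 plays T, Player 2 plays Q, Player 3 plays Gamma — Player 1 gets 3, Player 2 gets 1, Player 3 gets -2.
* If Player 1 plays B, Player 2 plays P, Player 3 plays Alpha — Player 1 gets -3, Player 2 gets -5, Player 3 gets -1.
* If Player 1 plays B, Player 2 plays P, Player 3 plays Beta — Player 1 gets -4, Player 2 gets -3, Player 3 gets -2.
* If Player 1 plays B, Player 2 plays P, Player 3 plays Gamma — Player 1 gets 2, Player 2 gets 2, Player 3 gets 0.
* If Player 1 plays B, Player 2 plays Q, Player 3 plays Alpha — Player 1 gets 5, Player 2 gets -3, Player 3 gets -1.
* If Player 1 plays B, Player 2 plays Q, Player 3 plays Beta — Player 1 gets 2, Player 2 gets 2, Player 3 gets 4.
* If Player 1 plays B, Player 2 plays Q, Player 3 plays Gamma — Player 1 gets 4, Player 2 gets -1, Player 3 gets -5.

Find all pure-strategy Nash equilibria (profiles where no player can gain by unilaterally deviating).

(T, P, Alpha): Player 3 can switch to Beta (-5 → 1). Not NE.
(T, P, Beta): Player 1 gets 1, best alternative -4; Player 2 gets 2, best alternative -3; Player 3 gets 1, best alternative -4. No profitable deviation — NE.
(T, P, Gamma): Player 1 can switch to B (-4 → 2). Not NE.
(T, Q, Alpha): Player 1 can switch to B (0 → 5). Not NE.
(T, Q, Beta): Player 1 can switch to B (-5 → 2). Not NE.
(T, Q, Gamma): Player 1 can switch to B (3 → 4). Not NE.
(B, P, Alpha): Player 1 can switch to T (-3 → -1). Not NE.
(B, P, Beta): Player 1 can switch to T (-4 → 1). Not NE.
(B, P, Gamma): Player 1 gets 2, best alternative -4; Player 2 gets 2, best alternative -1; Player 3 gets 0, best alternative -1. No profitable deviation — NE.
(B, Q, Alpha): Player 3 can switch to Beta (-1 → 4). Not NE.
(B, Q, Beta): Player 1 gets 2, best alternative -5; Player 2 gets 2, best alternative -3; Player 3 gets 4, best alternative -1. No profitable deviation — NE.
(B, Q, Gamma): Player 2 can switch to P (-1 → 2). Not NE.

The pure Nash equilibria are (T, P, Beta), (B, P, Gamma), (B, Q, Beta).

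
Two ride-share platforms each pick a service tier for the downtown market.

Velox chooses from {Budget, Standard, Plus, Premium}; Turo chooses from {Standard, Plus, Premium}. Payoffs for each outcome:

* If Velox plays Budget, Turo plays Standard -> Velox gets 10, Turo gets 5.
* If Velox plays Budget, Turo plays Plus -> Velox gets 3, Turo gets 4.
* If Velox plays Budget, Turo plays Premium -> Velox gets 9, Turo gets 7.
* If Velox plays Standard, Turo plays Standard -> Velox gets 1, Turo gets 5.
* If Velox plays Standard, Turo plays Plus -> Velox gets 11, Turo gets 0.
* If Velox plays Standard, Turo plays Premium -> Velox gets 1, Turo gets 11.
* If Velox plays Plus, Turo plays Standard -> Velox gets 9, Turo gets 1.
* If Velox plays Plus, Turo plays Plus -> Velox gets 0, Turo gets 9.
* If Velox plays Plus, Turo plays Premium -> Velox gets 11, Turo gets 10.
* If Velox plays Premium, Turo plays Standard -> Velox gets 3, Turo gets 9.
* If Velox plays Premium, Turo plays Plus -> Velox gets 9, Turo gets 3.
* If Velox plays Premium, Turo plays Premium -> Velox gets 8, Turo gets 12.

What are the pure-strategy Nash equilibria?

Velox against Standard: payoffs 10, 1, 9, 3 → best response Budget.
Velox against Plus: payoffs 3, 11, 0, 9 → best response Standard.
Velox against Premium: payoffs 9, 1, 11, 8 → best response Plus.
Turo against Budget: payoffs 5, 4, 7 → best response Premium.
Turo against Standard: payoffs 5, 0, 11 → best response Premium.
Turo against Plus: payoffs 1, 9, 10 → best response Premium.
Turo against Premium: payoffs 9, 3, 12 → best response Premium.
Mutual best responses: (Plus, Premium).

(Plus, Premium)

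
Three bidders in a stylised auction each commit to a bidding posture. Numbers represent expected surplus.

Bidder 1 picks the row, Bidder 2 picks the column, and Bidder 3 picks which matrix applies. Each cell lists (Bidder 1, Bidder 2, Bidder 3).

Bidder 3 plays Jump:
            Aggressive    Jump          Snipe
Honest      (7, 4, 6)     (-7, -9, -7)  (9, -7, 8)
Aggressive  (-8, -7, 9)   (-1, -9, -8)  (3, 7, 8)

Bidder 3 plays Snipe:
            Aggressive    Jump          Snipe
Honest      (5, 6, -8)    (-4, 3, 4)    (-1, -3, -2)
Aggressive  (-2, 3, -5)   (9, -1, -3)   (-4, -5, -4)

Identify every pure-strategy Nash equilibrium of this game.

Mark each player's best response to every combination of opponents' strategies; a profile where every player is best-responding is a pure Nash equilibrium.
Bidder 1 against (Aggressive, Jump): payoffs 7, -8 → best response Honest.
Bidder 1 against (Aggressive, Snipe): payoffs 5, -2 → best response Honest.
Bidder 1 against (Jump, Jump): payoffs -7, -1 → best response Aggressive.
Bidder 1 against (Jump, Snipe): payoffs -4, 9 → best response Aggressive.
Bidder 1 against (Snipe, Jump): payoffs 9, 3 → best response Honest.
Bidder 1 against (Snipe, Snipe): payoffs -1, -4 → best response Honest.
Bidder 2 against (Honest, Jump): payoffs 4, -9, -7 → best response Aggressive.
Bidder 2 against (Honest, Snipe): payoffs 6, 3, -3 → best response Aggressive.
Bidder 2 against (Aggressive, Jump): payoffs -7, -9, 7 → best response Snipe.
Bidder 2 against (Aggressive, Snipe): payoffs 3, -1, -5 → best response Aggressive.
Bidder 3 against (Honest, Aggressive): payoffs 6, -8 → best response Jump.
Bidder 3 against (Honest, Jump): payoffs -7, 4 → best response Snipe.
Bidder 3 against (Honest, Snipe): payoffs 8, -2 → best response Jump.
Bidder 3 against (Aggressive, Aggressive): payoffs 9, -5 → best response Jump.
Bidder 3 against (Aggressive, Jump): payoffs -8, -3 → best response Snipe.
Bidder 3 against (Aggressive, Snipe): payoffs 8, -4 → best response Jump.
Mutual best responses: (Honest, Aggressive, Jump).

The unique pure-strategy Nash equilibrium is (Honest, Aggressive, Jump).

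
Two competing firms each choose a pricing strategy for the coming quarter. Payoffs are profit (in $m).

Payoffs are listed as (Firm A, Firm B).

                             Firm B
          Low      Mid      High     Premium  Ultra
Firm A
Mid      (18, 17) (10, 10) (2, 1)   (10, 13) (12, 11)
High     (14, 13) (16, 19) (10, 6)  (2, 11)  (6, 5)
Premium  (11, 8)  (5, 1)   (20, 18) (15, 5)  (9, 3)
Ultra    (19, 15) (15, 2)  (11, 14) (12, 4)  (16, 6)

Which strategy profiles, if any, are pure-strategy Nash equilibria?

(High, Mid) and (Premium, High) and (Ultra, Low)

(Mid, Low): Firm A can switch to Ultra (18 → 19). Not NE.
(Mid, Mid): Firm A can switch to High (10 → 16). Not NE.
(Mid, High): Firm A can switch to High (2 → 10). Not NE.
(Mid, Premium): Firm A can switch to Premium (10 → 15). Not NE.
(Mid, Ultra): Firm A can switch to Ultra (12 → 16). Not NE.
(High, Low): Firm A can switch to Mid (14 → 18). Not NE.
(High, Mid): Firm A gets 16, best alternative 15; Firm B gets 19, best alternative 13. No profitable deviation — NE.
(High, High): Firm A can switch to Premium (10 → 20). Not NE.
(High, Premium): Firm A can switch to Mid (2 → 10). Not NE.
(Premium, High): Firm A gets 20, best alternative 11; Firm B gets 18, best alternative 8. No profitable deviation — NE.
(Ultra, Low): Firm A gets 19, best alternative 18; Firm B gets 15, best alternative 14. No profitable deviation — NE.
(The remaining 9 profiles each have a profitable deviation by the same check.)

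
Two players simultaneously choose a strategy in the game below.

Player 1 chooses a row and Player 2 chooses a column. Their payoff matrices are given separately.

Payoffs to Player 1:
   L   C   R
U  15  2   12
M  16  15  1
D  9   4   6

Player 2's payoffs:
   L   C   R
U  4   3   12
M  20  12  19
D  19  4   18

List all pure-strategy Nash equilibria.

Mark each player's best response to every combination of opponents' strategies; a profile where every player is best-responding is a pure Nash equilibrium.
Player 1 against L: payoffs 15, 16, 9 → best response M.
Player 1 against C: payoffs 2, 15, 4 → best response M.
Player 1 against R: payoffs 12, 1, 6 → best response U.
Player 2 against U: payoffs 4, 3, 12 → best response R.
Player 2 against M: payoffs 20, 12, 19 → best response L.
Player 2 against D: payoffs 19, 4, 18 → best response L.
Mutual best responses: (U, R); (M, L).

(U, R) and (M, L)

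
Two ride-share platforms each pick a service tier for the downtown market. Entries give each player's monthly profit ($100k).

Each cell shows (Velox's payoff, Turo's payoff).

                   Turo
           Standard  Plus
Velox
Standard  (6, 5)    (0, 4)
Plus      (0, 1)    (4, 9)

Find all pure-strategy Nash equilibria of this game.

(Standard, Standard); (Plus, Plus)

Velox against Standard: payoffs 6, 0 → best response Standard.
Velox against Plus: payoffs 0, 4 → best response Plus.
Turo against Standard: payoffs 5, 4 → best response Standard.
Turo against Plus: payoffs 1, 9 → best response Plus.
Mutual best responses: (Standard, Standard); (Plus, Plus).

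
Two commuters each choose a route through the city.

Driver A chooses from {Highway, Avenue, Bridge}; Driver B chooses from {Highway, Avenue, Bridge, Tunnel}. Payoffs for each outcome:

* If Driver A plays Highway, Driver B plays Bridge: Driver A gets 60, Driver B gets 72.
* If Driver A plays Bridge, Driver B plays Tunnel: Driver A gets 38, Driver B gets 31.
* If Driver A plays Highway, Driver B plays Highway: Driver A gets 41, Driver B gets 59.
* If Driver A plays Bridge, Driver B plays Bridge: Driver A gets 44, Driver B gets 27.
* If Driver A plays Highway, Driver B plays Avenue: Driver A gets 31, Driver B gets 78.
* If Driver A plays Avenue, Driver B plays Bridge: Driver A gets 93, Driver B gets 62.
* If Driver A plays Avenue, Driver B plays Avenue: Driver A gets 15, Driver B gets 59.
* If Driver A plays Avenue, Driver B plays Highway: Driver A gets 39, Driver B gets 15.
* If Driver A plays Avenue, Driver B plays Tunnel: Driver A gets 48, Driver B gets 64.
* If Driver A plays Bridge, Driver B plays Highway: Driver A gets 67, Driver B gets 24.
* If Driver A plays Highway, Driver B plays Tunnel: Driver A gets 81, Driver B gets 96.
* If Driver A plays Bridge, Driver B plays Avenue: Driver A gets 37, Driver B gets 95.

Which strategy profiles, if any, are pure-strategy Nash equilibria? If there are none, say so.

Driver A against Highway: payoffs 41, 39, 67 → best response Bridge.
Driver A against Avenue: payoffs 31, 15, 37 → best response Bridge.
Driver A against Bridge: payoffs 60, 93, 44 → best response Avenue.
Driver A against Tunnel: payoffs 81, 48, 38 → best response Highway.
Driver B against Highway: payoffs 59, 78, 72, 96 → best response Tunnel.
Driver B against Avenue: payoffs 15, 59, 62, 64 → best response Tunnel.
Driver B against Bridge: payoffs 24, 95, 27, 31 → best response Avenue.
Mutual best responses: (Highway, Tunnel); (Bridge, Avenue).

Pure-strategy Nash equilibria: (Highway, Tunnel), (Bridge, Avenue)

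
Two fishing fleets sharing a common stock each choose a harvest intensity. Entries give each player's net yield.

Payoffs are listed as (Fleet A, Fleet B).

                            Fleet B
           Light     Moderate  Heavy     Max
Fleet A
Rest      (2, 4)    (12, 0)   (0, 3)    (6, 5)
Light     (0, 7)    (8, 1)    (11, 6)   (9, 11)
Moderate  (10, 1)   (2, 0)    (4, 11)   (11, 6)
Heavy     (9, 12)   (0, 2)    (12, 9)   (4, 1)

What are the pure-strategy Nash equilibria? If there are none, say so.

For each strategy profile, look for a profitable unilateral deviation.
(Rest, Light): Fleet A can switch to Moderate (2 → 10). Not NE.
(Rest, Moderate): Fleet B can switch to Light (0 → 4). Not NE.
(Rest, Heavy): Fleet A can switch to Light (0 → 11). Not NE.
(Rest, Max): Fleet A can switch to Light (6 → 9). Not NE.
(Light, Light): Fleet A can switch to Rest (0 → 2). Not NE.
(Light, Moderate): Fleet A can switch to Rest (8 → 12). Not NE.
(The remaining 10 profiles each have a profitable deviation by the same check.)

There is no pure-strategy Nash equilibrium.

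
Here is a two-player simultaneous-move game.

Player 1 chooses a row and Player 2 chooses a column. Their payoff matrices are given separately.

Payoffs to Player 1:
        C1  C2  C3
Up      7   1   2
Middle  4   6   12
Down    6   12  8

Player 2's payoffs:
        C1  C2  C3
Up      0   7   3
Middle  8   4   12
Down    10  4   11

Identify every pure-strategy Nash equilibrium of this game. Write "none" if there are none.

Player 1 against C1: payoffs 7, 4, 6 → best response Up.
Player 1 against C2: payoffs 1, 6, 12 → best response Down.
Player 1 against C3: payoffs 2, 12, 8 → best response Middle.
Player 2 against Up: payoffs 0, 7, 3 → best response C2.
Player 2 against Middle: payoffs 8, 4, 12 → best response C3.
Player 2 against Down: payoffs 10, 4, 11 → best response C3.
Mutual best responses: (Middle, C3).

Pure NE: (Middle, C3)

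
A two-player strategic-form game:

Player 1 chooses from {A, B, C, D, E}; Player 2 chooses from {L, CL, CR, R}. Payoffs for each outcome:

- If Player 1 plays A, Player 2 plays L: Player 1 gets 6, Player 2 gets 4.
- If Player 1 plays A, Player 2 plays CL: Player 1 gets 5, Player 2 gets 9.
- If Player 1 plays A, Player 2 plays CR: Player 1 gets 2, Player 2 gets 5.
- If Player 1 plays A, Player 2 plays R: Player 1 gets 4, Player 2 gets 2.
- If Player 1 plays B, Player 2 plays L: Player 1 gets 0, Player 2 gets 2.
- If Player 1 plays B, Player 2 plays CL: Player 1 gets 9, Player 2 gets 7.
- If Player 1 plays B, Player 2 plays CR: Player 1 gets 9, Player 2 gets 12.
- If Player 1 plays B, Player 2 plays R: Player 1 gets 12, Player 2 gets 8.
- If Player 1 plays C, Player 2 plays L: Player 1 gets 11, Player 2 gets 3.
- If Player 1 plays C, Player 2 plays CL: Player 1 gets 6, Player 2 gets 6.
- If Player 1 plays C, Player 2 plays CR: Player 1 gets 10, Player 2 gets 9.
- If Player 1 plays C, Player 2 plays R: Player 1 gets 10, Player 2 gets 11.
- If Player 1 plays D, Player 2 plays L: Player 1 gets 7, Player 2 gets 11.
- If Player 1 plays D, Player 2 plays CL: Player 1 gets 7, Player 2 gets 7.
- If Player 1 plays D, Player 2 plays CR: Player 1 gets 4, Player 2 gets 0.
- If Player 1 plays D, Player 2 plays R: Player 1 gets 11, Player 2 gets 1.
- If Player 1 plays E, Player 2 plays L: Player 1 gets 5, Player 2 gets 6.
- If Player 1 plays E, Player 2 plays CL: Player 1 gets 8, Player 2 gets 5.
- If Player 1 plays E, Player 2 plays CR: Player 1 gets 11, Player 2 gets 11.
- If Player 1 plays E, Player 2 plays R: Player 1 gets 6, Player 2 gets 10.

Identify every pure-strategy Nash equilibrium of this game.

The unique pure-strategy Nash equilibrium is (E, CR).

(A, L): Player 1 can switch to C (6 → 11). Not NE.
(A, CL): Player 1 can switch to B (5 → 9). Not NE.
(A, CR): Player 1 can switch to B (2 → 9). Not NE.
(A, R): Player 1 can switch to B (4 → 12). Not NE.
(B, L): Player 1 can switch to A (0 → 6). Not NE.
(B, CL): Player 2 can switch to CR (7 → 12). Not NE.
(B, CR): Player 1 can switch to C (9 → 10). Not NE.
(B, R): Player 2 can switch to CR (8 → 12). Not NE.
(E, CR): Player 1 gets 11, best alternative 10; Player 2 gets 11, best alternative 10. No profitable deviation — NE.
(The remaining 11 profiles each have a profitable deviation by the same check.)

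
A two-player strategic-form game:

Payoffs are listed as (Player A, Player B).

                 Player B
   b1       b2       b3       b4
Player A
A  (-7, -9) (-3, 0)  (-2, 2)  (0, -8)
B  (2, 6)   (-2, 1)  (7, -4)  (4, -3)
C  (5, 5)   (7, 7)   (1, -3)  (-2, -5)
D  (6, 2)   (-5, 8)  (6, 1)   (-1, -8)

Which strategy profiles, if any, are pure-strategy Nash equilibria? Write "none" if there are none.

(C, b2)

Player A against b1: payoffs -7, 2, 5, 6 → best response D.
Player A against b2: payoffs -3, -2, 7, -5 → best response C.
Player A against b3: payoffs -2, 7, 1, 6 → best response B.
Player A against b4: payoffs 0, 4, -2, -1 → best response B.
Player B against A: payoffs -9, 0, 2, -8 → best response b3.
Player B against B: payoffs 6, 1, -4, -3 → best response b1.
Player B against C: payoffs 5, 7, -3, -5 → best response b2.
Player B against D: payoffs 2, 8, 1, -8 → best response b2.
Mutual best responses: (C, b2).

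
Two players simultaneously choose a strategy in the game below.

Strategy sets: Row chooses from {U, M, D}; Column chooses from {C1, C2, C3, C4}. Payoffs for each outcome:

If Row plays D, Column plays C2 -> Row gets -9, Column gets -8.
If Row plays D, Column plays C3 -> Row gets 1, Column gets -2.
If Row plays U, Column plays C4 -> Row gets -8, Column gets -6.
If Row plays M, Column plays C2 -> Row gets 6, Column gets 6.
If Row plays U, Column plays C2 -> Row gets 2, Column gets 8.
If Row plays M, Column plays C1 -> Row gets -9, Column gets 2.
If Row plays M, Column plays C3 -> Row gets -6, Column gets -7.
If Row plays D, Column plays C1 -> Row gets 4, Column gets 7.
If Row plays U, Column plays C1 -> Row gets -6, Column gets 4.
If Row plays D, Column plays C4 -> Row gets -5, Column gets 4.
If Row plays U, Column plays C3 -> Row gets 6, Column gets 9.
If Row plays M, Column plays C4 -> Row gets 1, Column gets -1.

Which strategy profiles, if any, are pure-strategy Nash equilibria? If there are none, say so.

(U, C1): Row can switch to D (-6 → 4). Not NE.
(U, C2): Row can switch to M (2 → 6). Not NE.
(U, C3): Row gets 6, best alternative 1; Column gets 9, best alternative 8. No profitable deviation — NE.
(U, C4): Row can switch to M (-8 → 1). Not NE.
(M, C1): Row can switch to U (-9 → -6). Not NE.
(M, C2): Row gets 6, best alternative 2; Column gets 6, best alternative 2. No profitable deviation — NE.
(M, C3): Row can switch to U (-6 → 6). Not NE.
(M, C4): Column can switch to C1 (-1 → 2). Not NE.
(D, C1): Row gets 4, best alternative -6; Column gets 7, best alternative 4. No profitable deviation — NE.
(D, C2): Row can switch to U (-9 → 2). Not NE.
(D, C3): Row can switch to U (1 → 6). Not NE.
(D, C4): Row can switch to M (-5 → 1). Not NE.

Pure-strategy Nash equilibria: (U, C3) and (M, C2) and (D, C1)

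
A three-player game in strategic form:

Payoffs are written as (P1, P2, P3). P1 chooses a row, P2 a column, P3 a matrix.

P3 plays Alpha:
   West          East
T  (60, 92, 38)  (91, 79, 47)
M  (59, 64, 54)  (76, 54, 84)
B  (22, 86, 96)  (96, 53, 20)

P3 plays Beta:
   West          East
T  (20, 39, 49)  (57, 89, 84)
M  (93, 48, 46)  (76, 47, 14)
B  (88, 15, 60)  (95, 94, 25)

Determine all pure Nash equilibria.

P1 against (West, Alpha): payoffs 60, 59, 22 → best response T.
P1 against (West, Beta): payoffs 20, 93, 88 → best response M.
P1 against (East, Alpha): payoffs 91, 76, 96 → best response B.
P1 against (East, Beta): payoffs 57, 76, 95 → best response B.
P2 against (T, Alpha): payoffs 92, 79 → best response West.
P2 against (T, Beta): payoffs 39, 89 → best response East.
P2 against (M, Alpha): payoffs 64, 54 → best response West.
P2 against (M, Beta): payoffs 48, 47 → best response West.
P2 against (B, Alpha): payoffs 86, 53 → best response West.
P2 against (B, Beta): payoffs 15, 94 → best response East.
P3 against (T, West): payoffs 38, 49 → best response Beta.
P3 against (T, East): payoffs 47, 84 → best response Beta.
P3 against (M, West): payoffs 54, 46 → best response Alpha.
P3 against (M, East): payoffs 84, 14 → best response Alpha.
P3 against (B, West): payoffs 96, 60 → best response Alpha.
P3 against (B, East): payoffs 20, 25 → best response Beta.
Mutual best responses: (B, East, Beta).

(B, East, Beta)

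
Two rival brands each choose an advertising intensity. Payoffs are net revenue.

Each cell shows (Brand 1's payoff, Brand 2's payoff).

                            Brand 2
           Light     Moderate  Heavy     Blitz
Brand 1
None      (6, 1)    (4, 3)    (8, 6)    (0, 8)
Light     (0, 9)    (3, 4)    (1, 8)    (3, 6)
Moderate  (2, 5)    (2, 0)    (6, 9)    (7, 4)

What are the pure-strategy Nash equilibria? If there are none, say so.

There is no pure-strategy Nash equilibrium.

For each strategy profile, look for a profitable unilateral deviation.
(None, Light): Brand 2 can switch to Moderate (1 → 3). Not NE.
(None, Moderate): Brand 2 can switch to Heavy (3 → 6). Not NE.
(None, Heavy): Brand 2 can switch to Blitz (6 → 8). Not NE.
(None, Blitz): Brand 1 can switch to Light (0 → 3). Not NE.
(Light, Light): Brand 1 can switch to None (0 → 6). Not NE.
(Light, Moderate): Brand 1 can switch to None (3 → 4). Not NE.
(Light, Heavy): Brand 1 can switch to None (1 → 8). Not NE.
(Light, Blitz): Brand 1 can switch to Moderate (3 → 7). Not NE.
(Moderate, Light): Brand 1 can switch to None (2 → 6). Not NE.
(Moderate, Moderate): Brand 1 can switch to None (2 → 4). Not NE.
(The remaining 2 profiles each have a profitable deviation by the same check.)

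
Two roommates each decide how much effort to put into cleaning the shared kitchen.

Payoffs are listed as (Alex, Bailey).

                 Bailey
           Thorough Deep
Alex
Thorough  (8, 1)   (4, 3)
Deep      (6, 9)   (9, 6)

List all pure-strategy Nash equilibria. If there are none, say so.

This game has no pure Nash equilibrium.

Check each profile: it is a Nash equilibrium iff no player can strictly gain by switching unilaterally.
(Thorough, Thorough): Bailey can switch to Deep (1 → 3). Not NE.
(Thorough, Deep): Alex can switch to Deep (4 → 9). Not NE.
(Deep, Thorough): Alex can switch to Thorough (6 → 8). Not NE.
(Deep, Deep): Bailey can switch to Thorough (6 → 9). Not NE.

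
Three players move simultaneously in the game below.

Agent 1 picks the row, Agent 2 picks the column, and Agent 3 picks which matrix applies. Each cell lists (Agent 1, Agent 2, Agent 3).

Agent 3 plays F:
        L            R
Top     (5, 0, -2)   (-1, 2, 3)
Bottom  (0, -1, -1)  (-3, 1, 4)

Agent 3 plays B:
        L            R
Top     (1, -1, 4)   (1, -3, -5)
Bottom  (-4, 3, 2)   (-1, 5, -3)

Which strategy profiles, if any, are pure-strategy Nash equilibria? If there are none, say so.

Agent 1 against (L, F): payoffs 5, 0 → best response Top.
Agent 1 against (L, B): payoffs 1, -4 → best response Top.
Agent 1 against (R, F): payoffs -1, -3 → best response Top.
Agent 1 against (R, B): payoffs 1, -1 → best response Top.
Agent 2 against (Top, F): payoffs 0, 2 → best response R.
Agent 2 against (Top, B): payoffs -1, -3 → best response L.
Agent 2 against (Bottom, F): payoffs -1, 1 → best response R.
Agent 2 against (Bottom, B): payoffs 3, 5 → best response R.
Agent 3 against (Top, L): payoffs -2, 4 → best response B.
Agent 3 against (Top, R): payoffs 3, -5 → best response F.
Agent 3 against (Bottom, L): payoffs -1, 2 → best response B.
Agent 3 against (Bottom, R): payoffs 4, -3 → best response F.
Mutual best responses: (Top, L, B); (Top, R, F).

Pure-strategy Nash equilibria: (Top, L, B) and (Top, R, F)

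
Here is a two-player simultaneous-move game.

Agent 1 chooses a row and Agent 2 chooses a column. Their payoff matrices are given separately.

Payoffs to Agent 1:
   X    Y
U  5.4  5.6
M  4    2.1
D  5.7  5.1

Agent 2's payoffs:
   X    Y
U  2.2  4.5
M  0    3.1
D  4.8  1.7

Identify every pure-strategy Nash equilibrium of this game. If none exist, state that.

Pure-strategy Nash equilibria: (U, Y); (D, X)

(U, X): Agent 1 can switch to D (5.4 → 5.7). Not NE.
(U, Y): Agent 1 gets 5.6, best alternative 5.1; Agent 2 gets 4.5, best alternative 2.2. No profitable deviation — NE.
(M, X): Agent 1 can switch to U (4 → 5.4). Not NE.
(M, Y): Agent 1 can switch to U (2.1 → 5.6). Not NE.
(D, X): Agent 1 gets 5.7, best alternative 5.4; Agent 2 gets 4.8, best alternative 1.7. No profitable deviation — NE.
(D, Y): Agent 1 can switch to U (5.1 → 5.6). Not NE.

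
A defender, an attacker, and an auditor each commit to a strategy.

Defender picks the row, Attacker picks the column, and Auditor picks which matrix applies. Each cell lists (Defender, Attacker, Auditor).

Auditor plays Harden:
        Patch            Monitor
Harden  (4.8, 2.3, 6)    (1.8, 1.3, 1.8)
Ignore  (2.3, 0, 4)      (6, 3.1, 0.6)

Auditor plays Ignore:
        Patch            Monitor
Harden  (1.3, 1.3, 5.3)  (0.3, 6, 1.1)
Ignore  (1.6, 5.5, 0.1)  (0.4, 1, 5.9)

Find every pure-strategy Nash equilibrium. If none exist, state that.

Defender against (Patch, Harden): payoffs 4.8, 2.3 → best response Harden.
Defender against (Patch, Ignore): payoffs 1.3, 1.6 → best response Ignore.
Defender against (Monitor, Harden): payoffs 1.8, 6 → best response Ignore.
Defender against (Monitor, Ignore): payoffs 0.3, 0.4 → best response Ignore.
Attacker against (Harden, Harden): payoffs 2.3, 1.3 → best response Patch.
Attacker against (Harden, Ignore): payoffs 1.3, 6 → best response Monitor.
Attacker against (Ignore, Harden): payoffs 0, 3.1 → best response Monitor.
Attacker against (Ignore, Ignore): payoffs 5.5, 1 → best response Patch.
Auditor against (Harden, Patch): payoffs 6, 5.3 → best response Harden.
Auditor against (Harden, Monitor): payoffs 1.8, 1.1 → best response Harden.
Auditor against (Ignore, Patch): payoffs 4, 0.1 → best response Harden.
Auditor against (Ignore, Monitor): payoffs 0.6, 5.9 → best response Ignore.
Mutual best responses: (Harden, Patch, Harden).

The unique pure-strategy Nash equilibrium is (Harden, Patch, Harden).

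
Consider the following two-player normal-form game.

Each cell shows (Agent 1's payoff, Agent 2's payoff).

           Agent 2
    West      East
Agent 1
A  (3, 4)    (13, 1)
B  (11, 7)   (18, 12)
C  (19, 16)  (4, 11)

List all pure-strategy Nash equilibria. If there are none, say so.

The pure Nash equilibria are (B, East), (C, West).

Agent 1 against West: payoffs 3, 11, 19 → best response C.
Agent 1 against East: payoffs 13, 18, 4 → best response B.
Agent 2 against A: payoffs 4, 1 → best response West.
Agent 2 against B: payoffs 7, 12 → best response East.
Agent 2 against C: payoffs 16, 11 → best response West.
Mutual best responses: (B, East); (C, West).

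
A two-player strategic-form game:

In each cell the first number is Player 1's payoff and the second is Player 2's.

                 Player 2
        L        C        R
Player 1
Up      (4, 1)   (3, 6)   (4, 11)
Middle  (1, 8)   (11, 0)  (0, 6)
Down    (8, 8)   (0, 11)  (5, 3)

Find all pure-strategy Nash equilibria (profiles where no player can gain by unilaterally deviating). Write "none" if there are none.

No pure-strategy Nash equilibrium.

For each strategy profile, look for a profitable unilateral deviation.
(Up, L): Player 1 can switch to Down (4 → 8). Not NE.
(Up, C): Player 1 can switch to Middle (3 → 11). Not NE.
(Up, R): Player 1 can switch to Down (4 → 5). Not NE.
(Middle, L): Player 1 can switch to Up (1 → 4). Not NE.
(Middle, C): Player 2 can switch to L (0 → 8). Not NE.
(Middle, R): Player 1 can switch to Up (0 → 4). Not NE.
(Down, L): Player 2 can switch to C (8 → 11). Not NE.
(Down, C): Player 1 can switch to Up (0 → 3). Not NE.
(Down, R): Player 2 can switch to L (3 → 8). Not NE.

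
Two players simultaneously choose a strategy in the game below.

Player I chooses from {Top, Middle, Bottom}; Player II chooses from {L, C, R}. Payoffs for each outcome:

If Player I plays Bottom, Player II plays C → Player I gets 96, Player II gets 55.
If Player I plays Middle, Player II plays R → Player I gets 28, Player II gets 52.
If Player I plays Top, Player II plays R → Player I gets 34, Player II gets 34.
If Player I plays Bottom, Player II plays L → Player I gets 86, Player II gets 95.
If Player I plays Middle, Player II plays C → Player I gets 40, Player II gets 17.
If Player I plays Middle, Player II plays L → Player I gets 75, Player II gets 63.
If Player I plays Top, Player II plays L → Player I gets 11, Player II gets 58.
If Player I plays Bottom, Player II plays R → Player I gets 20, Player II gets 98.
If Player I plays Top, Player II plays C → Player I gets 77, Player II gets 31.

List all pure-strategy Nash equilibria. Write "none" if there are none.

(Top, L): Player I can switch to Middle (11 → 75). Not NE.
(Top, C): Player I can switch to Bottom (77 → 96). Not NE.
(Top, R): Player II can switch to L (34 → 58). Not NE.
(Middle, L): Player I can switch to Bottom (75 → 86). Not NE.
(Middle, C): Player I can switch to Top (40 → 77). Not NE.
(Middle, R): Player I can switch to Top (28 → 34). Not NE.
(The remaining 3 profiles each have a profitable deviation by the same check.)

This game has no pure Nash equilibrium.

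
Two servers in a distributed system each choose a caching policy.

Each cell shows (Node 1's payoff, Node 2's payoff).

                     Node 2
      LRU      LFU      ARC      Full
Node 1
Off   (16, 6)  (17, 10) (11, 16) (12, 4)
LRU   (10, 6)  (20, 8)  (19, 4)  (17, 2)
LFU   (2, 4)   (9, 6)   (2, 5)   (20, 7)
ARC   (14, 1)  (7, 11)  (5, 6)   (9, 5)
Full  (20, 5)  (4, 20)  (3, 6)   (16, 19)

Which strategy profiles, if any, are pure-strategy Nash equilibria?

The pure Nash equilibria are (LRU, LFU), (LFU, Full).

Check each profile: it is a Nash equilibrium iff no player can strictly gain by switching unilaterally.
(Off, LRU): Node 1 can switch to Full (16 → 20). Not NE.
(Off, LFU): Node 1 can switch to LRU (17 → 20). Not NE.
(Off, ARC): Node 1 can switch to LRU (11 → 19). Not NE.
(Off, Full): Node 1 can switch to LRU (12 → 17). Not NE.
(LRU, LRU): Node 1 can switch to Off (10 → 16). Not NE.
(LRU, LFU): Node 1 gets 20, best alternative 17; Node 2 gets 8, best alternative 6. No profitable deviation — NE.
(LRU, ARC): Node 2 can switch to LRU (4 → 6). Not NE.
(LRU, Full): Node 1 can switch to LFU (17 → 20). Not NE.
(LFU, LRU): Node 1 can switch to Off (2 → 16). Not NE.
(LFU, LFU): Node 1 can switch to Off (9 → 17). Not NE.
(LFU, ARC): Node 1 can switch to Off (2 → 11). Not NE.
(LFU, Full): Node 1 gets 20, best alternative 17; Node 2 gets 7, best alternative 6. No profitable deviation — NE.
(ARC, LRU): Node 1 can switch to Off (14 → 16). Not NE.
(ARC, LFU): Node 1 can switch to Off (7 → 17). Not NE.
(The remaining 6 profiles each have a profitable deviation by the same check.)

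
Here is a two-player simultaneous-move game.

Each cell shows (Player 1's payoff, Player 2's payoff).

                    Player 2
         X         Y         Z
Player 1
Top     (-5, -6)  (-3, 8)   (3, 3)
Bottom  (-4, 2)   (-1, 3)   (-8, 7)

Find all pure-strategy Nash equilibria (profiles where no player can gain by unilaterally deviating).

Player 1 against X: payoffs -5, -4 → best response Bottom.
Player 1 against Y: payoffs -3, -1 → best response Bottom.
Player 1 against Z: payoffs 3, -8 → best response Top.
Player 2 against Top: payoffs -6, 8, 3 → best response Y.
Player 2 against Bottom: payoffs 2, 3, 7 → best response Z.
No profile is a mutual best response for all players.

No pure-strategy Nash equilibrium.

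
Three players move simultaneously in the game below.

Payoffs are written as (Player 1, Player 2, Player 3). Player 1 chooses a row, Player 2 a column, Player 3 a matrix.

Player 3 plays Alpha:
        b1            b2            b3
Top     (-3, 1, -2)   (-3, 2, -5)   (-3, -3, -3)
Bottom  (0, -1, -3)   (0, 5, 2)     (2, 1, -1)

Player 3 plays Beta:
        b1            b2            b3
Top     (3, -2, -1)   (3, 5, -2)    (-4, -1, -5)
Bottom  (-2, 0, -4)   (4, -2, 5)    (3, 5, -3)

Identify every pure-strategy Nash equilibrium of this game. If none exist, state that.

Mark each player's best response to every combination of opponents' strategies; a profile where every player is best-responding is a pure Nash equilibrium.
Player 1 against (b1, Alpha): payoffs -3, 0 → best response Bottom.
Player 1 against (b1, Beta): payoffs 3, -2 → best response Top.
Player 1 against (b2, Alpha): payoffs -3, 0 → best response Bottom.
Player 1 against (b2, Beta): payoffs 3, 4 → best response Bottom.
Player 1 against (b3, Alpha): payoffs -3, 2 → best response Bottom.
Player 1 against (b3, Beta): payoffs -4, 3 → best response Bottom.
Player 2 against (Top, Alpha): payoffs 1, 2, -3 → best response b2.
Player 2 against (Top, Beta): payoffs -2, 5, -1 → best response b2.
Player 2 against (Bottom, Alpha): payoffs -1, 5, 1 → best response b2.
Player 2 against (Bottom, Beta): payoffs 0, -2, 5 → best response b3.
Player 3 against (Top, b1): payoffs -2, -1 → best response Beta.
Player 3 against (Top, b2): payoffs -5, -2 → best response Beta.
Player 3 against (Top, b3): payoffs -3, -5 → best response Alpha.
Player 3 against (Bottom, b1): payoffs -3, -4 → best response Alpha.
Player 3 against (Bottom, b2): payoffs 2, 5 → best response Beta.
Player 3 against (Bottom, b3): payoffs -1, -3 → best response Alpha.
No profile is a mutual best response for all players.

none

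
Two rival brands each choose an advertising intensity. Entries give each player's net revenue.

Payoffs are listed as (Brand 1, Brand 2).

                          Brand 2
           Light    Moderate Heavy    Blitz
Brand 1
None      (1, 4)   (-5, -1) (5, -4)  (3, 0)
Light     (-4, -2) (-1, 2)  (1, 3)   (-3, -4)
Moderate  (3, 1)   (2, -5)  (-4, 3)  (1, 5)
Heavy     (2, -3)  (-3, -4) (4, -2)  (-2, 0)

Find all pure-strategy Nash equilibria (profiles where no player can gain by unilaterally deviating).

none

For each player, find the best response to each opponent profile; mutual best responses are the pure NE.
Brand 1 against Light: payoffs 1, -4, 3, 2 → best response Moderate.
Brand 1 against Moderate: payoffs -5, -1, 2, -3 → best response Moderate.
Brand 1 against Heavy: payoffs 5, 1, -4, 4 → best response None.
Brand 1 against Blitz: payoffs 3, -3, 1, -2 → best response None.
Brand 2 against None: payoffs 4, -1, -4, 0 → best response Light.
Brand 2 against Light: payoffs -2, 2, 3, -4 → best response Heavy.
Brand 2 against Moderate: payoffs 1, -5, 3, 5 → best response Blitz.
Brand 2 against Heavy: payoffs -3, -4, -2, 0 → best response Blitz.
No profile is a mutual best response for all players.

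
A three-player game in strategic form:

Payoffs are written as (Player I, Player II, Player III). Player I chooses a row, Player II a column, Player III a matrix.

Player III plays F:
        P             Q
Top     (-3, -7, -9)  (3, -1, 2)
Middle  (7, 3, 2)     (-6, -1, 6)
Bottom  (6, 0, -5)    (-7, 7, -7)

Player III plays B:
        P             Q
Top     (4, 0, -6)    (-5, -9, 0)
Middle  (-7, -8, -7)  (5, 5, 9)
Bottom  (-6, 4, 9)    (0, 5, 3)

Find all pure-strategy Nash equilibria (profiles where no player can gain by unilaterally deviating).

Player I against (P, F): payoffs -3, 7, 6 → best response Middle.
Player I against (P, B): payoffs 4, -7, -6 → best response Top.
Player I against (Q, F): payoffs 3, -6, -7 → best response Top.
Player I against (Q, B): payoffs -5, 5, 0 → best response Middle.
Player II against (Top, F): payoffs -7, -1 → best response Q.
Player II against (Top, B): payoffs 0, -9 → best response P.
Player II against (Middle, F): payoffs 3, -1 → best response P.
Player II against (Middle, B): payoffs -8, 5 → best response Q.
Player II against (Bottom, F): payoffs 0, 7 → best response Q.
Player II against (Bottom, B): payoffs 4, 5 → best response Q.
Player III against (Top, P): payoffs -9, -6 → best response B.
Player III against (Top, Q): payoffs 2, 0 → best response F.
Player III against (Middle, P): payoffs 2, -7 → best response F.
Player III against (Middle, Q): payoffs 6, 9 → best response B.
Player III against (Bottom, P): payoffs -5, 9 → best response B.
Player III against (Bottom, Q): payoffs -7, 3 → best response B.
Mutual best responses: (Top, P, B); (Top, Q, F); (Middle, P, F); (Middle, Q, B).

The pure Nash equilibria are (Top, P, B) and (Top, Q, F) and (Middle, P, F) and (Middle, Q, B).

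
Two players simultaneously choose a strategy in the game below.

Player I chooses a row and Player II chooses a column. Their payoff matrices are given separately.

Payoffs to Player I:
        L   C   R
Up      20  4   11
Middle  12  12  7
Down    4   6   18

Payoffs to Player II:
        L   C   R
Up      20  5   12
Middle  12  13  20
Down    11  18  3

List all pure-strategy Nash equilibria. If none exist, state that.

(Up, L): Player I gets 20, best alternative 12; Player II gets 20, best alternative 12. No profitable deviation — NE.
(Up, C): Player I can switch to Middle (4 → 12). Not NE.
(Up, R): Player I can switch to Down (11 → 18). Not NE.
(Middle, L): Player I can switch to Up (12 → 20). Not NE.
(Middle, C): Player II can switch to R (13 → 20). Not NE.
(Middle, R): Player I can switch to Up (7 → 11). Not NE.
(Down, L): Player I can switch to Up (4 → 20). Not NE.
(Down, C): Player I can switch to Middle (6 → 12). Not NE.
(Down, R): Player II can switch to L (3 → 11). Not NE.

(Up, L)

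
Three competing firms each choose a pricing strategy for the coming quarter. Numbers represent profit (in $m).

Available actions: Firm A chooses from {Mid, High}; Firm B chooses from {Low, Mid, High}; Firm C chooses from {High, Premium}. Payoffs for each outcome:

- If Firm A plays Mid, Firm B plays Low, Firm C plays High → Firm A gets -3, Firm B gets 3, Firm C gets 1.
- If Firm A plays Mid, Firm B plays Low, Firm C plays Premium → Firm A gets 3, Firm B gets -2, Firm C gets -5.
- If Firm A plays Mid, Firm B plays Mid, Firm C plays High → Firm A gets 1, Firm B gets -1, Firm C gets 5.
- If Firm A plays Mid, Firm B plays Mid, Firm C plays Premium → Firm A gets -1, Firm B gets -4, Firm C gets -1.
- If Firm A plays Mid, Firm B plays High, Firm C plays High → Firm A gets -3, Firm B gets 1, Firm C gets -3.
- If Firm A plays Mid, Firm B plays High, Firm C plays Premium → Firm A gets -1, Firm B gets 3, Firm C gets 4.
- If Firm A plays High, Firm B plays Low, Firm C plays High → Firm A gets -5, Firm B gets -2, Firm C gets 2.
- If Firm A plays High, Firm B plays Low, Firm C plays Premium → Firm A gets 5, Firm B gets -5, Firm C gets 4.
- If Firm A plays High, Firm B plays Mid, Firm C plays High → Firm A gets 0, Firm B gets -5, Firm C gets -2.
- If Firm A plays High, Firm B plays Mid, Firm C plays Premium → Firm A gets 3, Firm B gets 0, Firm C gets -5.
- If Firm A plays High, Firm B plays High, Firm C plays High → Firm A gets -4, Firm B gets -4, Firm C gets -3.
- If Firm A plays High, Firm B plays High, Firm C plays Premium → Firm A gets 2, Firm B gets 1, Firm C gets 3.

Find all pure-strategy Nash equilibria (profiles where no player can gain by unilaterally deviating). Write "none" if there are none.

Firm A against (Low, High): payoffs -3, -5 → best response Mid.
Firm A against (Low, Premium): payoffs 3, 5 → best response High.
Firm A against (Mid, High): payoffs 1, 0 → best response Mid.
Firm A against (Mid, Premium): payoffs -1, 3 → best response High.
Firm A against (High, High): payoffs -3, -4 → best response Mid.
Firm A against (High, Premium): payoffs -1, 2 → best response High.
Firm B against (Mid, High): payoffs 3, -1, 1 → best response Low.
Firm B against (Mid, Premium): payoffs -2, -4, 3 → best response High.
Firm B against (High, High): payoffs -2, -5, -4 → best response Low.
Firm B against (High, Premium): payoffs -5, 0, 1 → best response High.
Firm C against (Mid, Low): payoffs 1, -5 → best response High.
Firm C against (Mid, Mid): payoffs 5, -1 → best response High.
Firm C against (Mid, High): payoffs -3, 4 → best response Premium.
Firm C against (High, Low): payoffs 2, 4 → best response Premium.
Firm C against (High, Mid): payoffs -2, -5 → best response High.
Firm C against (High, High): payoffs -3, 3 → best response Premium.
Mutual best responses: (Mid, Low, High); (High, High, Premium).

(Mid, Low, High) and (High, High, Premium)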